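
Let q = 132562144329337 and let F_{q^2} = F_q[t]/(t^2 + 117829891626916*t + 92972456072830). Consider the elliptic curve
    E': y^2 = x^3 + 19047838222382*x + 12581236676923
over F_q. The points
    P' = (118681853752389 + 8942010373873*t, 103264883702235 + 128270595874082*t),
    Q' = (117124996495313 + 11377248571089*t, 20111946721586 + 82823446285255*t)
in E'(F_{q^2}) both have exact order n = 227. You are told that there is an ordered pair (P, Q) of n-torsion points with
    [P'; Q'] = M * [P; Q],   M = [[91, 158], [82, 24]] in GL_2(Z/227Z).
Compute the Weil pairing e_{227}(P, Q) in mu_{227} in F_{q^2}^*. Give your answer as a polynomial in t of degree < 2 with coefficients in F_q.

12171087280171 + 88869462556754*t

The 227-Weil pairing on E[227] over F_{132562144329337} is alternating-bilinear: e_{227}(P',Q') = e_{227}(P,Q)^det(M).
So e_{227}(P,Q) = e_{227}(P',Q')^{119}, since 124*119 = 1 mod 227.
8-bit Miller (11100011) on E'/F_{132562144329337} with a'=19047838222382, b'=12581236676923: accumulate tangent/chord ratios at Q'+S and P'+S'.
The quotient is 65367764666945 + 63394352326614*t.
Hence e(P,Q) = 12171087280171 + 88869462556754*t in F_{132562144329337^2}^*.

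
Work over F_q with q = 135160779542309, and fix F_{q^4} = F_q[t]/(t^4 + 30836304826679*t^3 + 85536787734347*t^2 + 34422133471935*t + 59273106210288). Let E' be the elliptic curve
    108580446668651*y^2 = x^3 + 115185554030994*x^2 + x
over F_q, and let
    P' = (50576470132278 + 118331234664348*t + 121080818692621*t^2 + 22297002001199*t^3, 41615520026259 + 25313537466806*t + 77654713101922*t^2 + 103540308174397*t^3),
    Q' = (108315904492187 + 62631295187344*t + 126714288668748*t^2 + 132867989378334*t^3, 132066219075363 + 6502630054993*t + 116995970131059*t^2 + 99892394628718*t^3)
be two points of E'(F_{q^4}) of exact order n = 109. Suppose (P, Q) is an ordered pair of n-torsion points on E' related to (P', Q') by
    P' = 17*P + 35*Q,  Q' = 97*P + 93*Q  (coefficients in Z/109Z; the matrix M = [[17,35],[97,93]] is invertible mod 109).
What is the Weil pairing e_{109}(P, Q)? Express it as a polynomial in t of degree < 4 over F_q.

The 109-Weil pairing on E[109] over F_{135160779542309} is alternating-bilinear: e_{109}(P',Q') = e_{109}(P,Q)^det(M).
det M = 17*93 - 35*97 = -1814 = 39 (mod 109); 39^{-1} = 14 (mod 109).
(x,y)|->(46523189380300x+67076860008128,46523189380300y) sends E' to y^2=x^3+12504030662145*x+12574736574198.
n = 109 = (1101101)_2 (7 bits, wt 5); accumulate f_{109,P'}(Q'+S)/f_{109,P'}(S) along the 6-step ladder.
So e_{109}(P',Q') = 26924847542630 + 63526368730334*t + 77749939350561*t^2 + 37544640635795*t^3.
(26924847542630 + 63526368730334*t + 77749939350561*t^2 + 37544640635795*t^3)^{14} mod (135160779542309,f) = 59315894621205 + 60973830161645*t + 115587663219725*t^2 + 65913687647545*t^3.

59315894621205 + 60973830161645*t + 115587663219725*t^2 + 65913687647545*t^3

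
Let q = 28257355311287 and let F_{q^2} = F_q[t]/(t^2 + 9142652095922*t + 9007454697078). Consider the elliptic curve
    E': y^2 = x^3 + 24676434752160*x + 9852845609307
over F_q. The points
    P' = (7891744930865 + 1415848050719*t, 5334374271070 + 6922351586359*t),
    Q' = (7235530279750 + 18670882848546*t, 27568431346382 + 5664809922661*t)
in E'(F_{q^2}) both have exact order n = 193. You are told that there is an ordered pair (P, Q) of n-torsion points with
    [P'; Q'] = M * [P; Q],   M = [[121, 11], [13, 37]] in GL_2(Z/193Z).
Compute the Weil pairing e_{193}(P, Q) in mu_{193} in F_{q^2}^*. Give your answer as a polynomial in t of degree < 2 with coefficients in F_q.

Since e_{193}(P,P)=e_{193}(Q,Q)=1 and e_{193}(Q,P)=e_{193}(P,Q)^{-1}, expanding e_{193}(121*P + 11*Q,13*P + 37*Q) leaves e(P,Q)^det(M).
det(M) mod 193 = 88; its inverse in (Z/193)^* is 68 (check: 88*68 mod 193 = 1).
Double-and-add over 11000001: 8-1 doublings, 3-1 additions; each step l_{T,T}/v_{2T} or l_{T,P'}/v at Q'+S for random S.
e_{193}(P',Q') = 9347646535887 + 19519858365194*t.
Raise to 68: e(P,Q) = 22219344464352 + 21114699124077*t in mu_{193}.

22219344464352 + 21114699124077*t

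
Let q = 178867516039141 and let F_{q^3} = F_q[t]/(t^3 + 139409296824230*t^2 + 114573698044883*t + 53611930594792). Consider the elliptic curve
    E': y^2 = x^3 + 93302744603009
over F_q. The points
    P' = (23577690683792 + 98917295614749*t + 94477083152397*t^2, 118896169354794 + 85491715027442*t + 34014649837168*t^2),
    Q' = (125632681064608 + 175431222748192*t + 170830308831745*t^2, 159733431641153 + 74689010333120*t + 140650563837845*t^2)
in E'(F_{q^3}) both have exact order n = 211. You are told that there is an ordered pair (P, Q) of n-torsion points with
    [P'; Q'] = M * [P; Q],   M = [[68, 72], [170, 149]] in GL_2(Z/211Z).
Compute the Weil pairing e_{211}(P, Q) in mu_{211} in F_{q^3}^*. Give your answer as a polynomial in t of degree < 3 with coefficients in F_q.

127698236100228 + 8769920700792*t + 64946293273263*t^2

Since e_{211}(P,P)=e_{211}(Q,Q)=1 and e_{211}(Q,P)=e_{211}(P,Q)^{-1}, expanding e_{211}(68*P + 72*Q,170*P + 149*Q) leaves e(P,Q)^det(M).
68*149 - 72*170 = -2108; reduced mod 211: det = 2, inverse 106.
Build f_{211,P'} and f_{211,Q'} via the 8-bit ladder of 211=11010011_2; evaluate at shifted divisors; quotient in F_{178867516039141^3}.
Result: e(P',Q') = 133542071078260 + 11136671623563*t + 93776916977668*t^2.
Raise to 106: e(P,Q) = 127698236100228 + 8769920700792*t + 64946293273263*t^2 in mu_{211}.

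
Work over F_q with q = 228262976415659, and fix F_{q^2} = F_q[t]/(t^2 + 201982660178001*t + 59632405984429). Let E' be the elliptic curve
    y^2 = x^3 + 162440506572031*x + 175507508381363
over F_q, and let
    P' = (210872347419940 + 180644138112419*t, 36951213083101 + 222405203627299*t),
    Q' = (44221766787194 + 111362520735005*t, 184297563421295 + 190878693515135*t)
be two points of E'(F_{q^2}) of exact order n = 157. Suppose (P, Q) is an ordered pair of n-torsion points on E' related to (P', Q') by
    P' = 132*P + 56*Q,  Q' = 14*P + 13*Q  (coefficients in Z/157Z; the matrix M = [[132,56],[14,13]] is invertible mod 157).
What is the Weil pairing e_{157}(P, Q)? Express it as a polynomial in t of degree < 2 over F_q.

62288838034299 + 67623567502240*t

e_{157} is bilinear + alternating on E[157], so e_{157}(132*P + 56*Q, 14*P + 13*Q) = e_{157}(P,Q)^(132*13-56*14).
132*13 - 56*14 = 932; reduced mod 157: det = 147, inverse 47.
Miller loop for e_{157} over F_{228262976415659^2}: bits of 157 = 10011101; 7 double steps + 4 add steps, l/v at each.
f_P(D_Q)/f_Q(D_P) = 195736671767707 + 100052009073796*t.
Hence e(P,Q) = 62288838034299 + 67623567502240*t in F_{228262976415659^2}^*.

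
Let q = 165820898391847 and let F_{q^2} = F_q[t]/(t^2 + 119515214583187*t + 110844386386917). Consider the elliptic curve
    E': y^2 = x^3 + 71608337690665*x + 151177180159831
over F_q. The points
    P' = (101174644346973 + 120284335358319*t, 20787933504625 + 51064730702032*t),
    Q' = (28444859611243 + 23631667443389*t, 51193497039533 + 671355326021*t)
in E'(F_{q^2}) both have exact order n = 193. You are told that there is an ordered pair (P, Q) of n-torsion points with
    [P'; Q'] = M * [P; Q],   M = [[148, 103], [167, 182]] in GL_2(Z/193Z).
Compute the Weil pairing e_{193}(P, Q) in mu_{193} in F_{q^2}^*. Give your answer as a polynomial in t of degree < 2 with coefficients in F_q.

93445186117298 + 146575181263850*t

The 193-Weil pairing on E[193] over F_{165820898391847} is alternating-bilinear: e_{193}(P',Q') = e_{193}(P,Q)^det(M).
det M = 148*182 - 103*167 = 9735 = 85 (mod 193); 85^{-1} = 109 (mod 193).
Build f_{193,P'} and f_{193,Q'} via the 8-bit ladder of 193=11000001_2; evaluate at shifted divisors; quotient in F_{165820898391847^2}.
Miller gives e_{193}(P',Q') = 146627776318000 + 37166948175276*t in F_{165820898391847^2}.
Finally e_{193}(P,Q) = 93445186117298 + 146575181263850*t.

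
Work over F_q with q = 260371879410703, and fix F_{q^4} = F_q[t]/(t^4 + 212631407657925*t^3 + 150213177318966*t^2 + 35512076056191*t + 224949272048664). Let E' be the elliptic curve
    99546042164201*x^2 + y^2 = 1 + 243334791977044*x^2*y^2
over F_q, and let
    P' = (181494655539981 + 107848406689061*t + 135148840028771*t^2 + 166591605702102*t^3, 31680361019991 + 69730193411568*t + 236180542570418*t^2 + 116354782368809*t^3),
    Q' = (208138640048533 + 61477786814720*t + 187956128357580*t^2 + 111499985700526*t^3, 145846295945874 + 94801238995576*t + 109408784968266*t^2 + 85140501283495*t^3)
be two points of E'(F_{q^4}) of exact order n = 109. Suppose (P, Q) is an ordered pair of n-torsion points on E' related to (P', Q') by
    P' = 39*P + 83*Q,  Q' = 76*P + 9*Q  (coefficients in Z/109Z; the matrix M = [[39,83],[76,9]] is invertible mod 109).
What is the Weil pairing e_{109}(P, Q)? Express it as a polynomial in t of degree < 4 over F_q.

e_{109}(aP+bQ,cP+dQ) = e_{109}(P,Q)^(ad-bc); with (a,b,c,d)=(39,83,76,9) this gives the det-109 law.
Inverting 38 mod 109: 66. Thus e_{109}(P,Q) = e(P',Q')^{66}.
Edwards a_E,d_E -> Montgomery A=122076966607837,B=124933120506419 -> Weierstrass 178541790590358,208252176949493 via alpha=187332745395559,beta=29145782399465.
Run Miller on y^2=x^3+178541790590358*x+208252176949493 over F_{260371879410703}: ladder 1101101 (7 bits); e = f_P(D_Q)/f_Q(D_P).
f_P(D_Q)/f_Q(D_P) = 164541595569396 + 247526334038508*t + 43166464810840*t^2 + 14061508031967*t^3.
(164541595569396 + 247526334038508*t + 43166464810840*t^2 + 14061508031967*t^3)^{66} mod (260371879410703,f) = 106996671733772 + 17651040670340*t + 58072851758709*t^2 + 224600991810336*t^3.

106996671733772 + 17651040670340*t + 58072851758709*t^2 + 224600991810336*t^3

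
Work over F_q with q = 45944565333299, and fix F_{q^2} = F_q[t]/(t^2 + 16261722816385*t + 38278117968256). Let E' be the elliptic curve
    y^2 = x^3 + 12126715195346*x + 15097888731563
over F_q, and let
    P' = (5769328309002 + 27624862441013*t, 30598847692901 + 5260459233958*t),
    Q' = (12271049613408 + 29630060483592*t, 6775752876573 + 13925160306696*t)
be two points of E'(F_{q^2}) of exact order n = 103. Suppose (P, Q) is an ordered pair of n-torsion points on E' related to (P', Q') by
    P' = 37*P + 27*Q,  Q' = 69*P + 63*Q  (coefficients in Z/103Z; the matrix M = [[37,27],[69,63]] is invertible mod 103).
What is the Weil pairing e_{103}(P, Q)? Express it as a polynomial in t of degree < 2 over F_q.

44605533149890 + 38916954734428*t

Alternating bilinearity on E[103] (values in mu_{103} in F_{45944565333299^2}) gives e(P',Q') = e(P,Q)^det(M).
37*63 - 27*69 = 468; reduced mod 103: det = 56, inverse 46.
7-bit Miller (1100111) on E'/F_{45944565333299} with a'=12126715195346, b'=15097888731563: accumulate tangent/chord ratios at Q'+S and P'+S'.
Result: e(P',Q') = 33776097723368 + 8950021463916*t.
Finally e_{103}(P,Q) = 44605533149890 + 38916954734428*t.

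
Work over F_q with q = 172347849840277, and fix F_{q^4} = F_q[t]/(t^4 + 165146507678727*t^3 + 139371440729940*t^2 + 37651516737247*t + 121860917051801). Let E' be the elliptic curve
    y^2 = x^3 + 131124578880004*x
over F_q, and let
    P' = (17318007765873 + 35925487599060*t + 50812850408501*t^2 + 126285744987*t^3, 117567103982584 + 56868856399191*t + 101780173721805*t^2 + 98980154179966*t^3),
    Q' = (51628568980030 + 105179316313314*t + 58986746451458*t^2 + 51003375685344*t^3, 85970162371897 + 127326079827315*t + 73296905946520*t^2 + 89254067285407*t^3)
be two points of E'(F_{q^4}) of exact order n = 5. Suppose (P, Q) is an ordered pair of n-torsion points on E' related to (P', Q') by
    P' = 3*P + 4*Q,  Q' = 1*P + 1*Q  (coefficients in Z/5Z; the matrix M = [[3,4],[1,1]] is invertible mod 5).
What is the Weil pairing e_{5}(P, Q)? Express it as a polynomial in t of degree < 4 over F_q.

168159851593874 + 17629719631424*t + 139261909379420*t^2 + 106102181113019*t^3

The 5-Weil pairing on E[5] over F_{172347849840277} is alternating-bilinear: e_{5}(P',Q') = e_{5}(P,Q)^det(M).
3*1 - 4*1 = -1; reduced mod 5: det = 4, inverse 4.
3-bit Miller (101) on E'/F_{172347849840277} with a'=131124578880004, b'=0: accumulate tangent/chord ratios at Q'+S and P'+S'.
The quotient is 115171673821284 + 153697563686106*t + 142941899382652*t^2 + 9483551598807*t^3.
Thus e_{5}(P,Q) = 168159851593874 + 17629719631424*t + 139261909379420*t^2 + 106102181113019*t^3.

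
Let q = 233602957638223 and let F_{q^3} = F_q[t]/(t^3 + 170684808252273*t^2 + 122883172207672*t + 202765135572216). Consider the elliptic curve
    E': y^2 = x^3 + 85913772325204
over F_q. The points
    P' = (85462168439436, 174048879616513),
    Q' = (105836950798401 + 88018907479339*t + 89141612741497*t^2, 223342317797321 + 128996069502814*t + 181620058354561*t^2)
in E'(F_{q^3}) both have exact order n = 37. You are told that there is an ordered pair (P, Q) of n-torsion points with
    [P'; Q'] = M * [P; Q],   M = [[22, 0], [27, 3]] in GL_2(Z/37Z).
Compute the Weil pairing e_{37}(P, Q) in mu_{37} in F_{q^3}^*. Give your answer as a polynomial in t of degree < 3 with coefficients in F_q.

The 37-Weil pairing on E[37] over F_{233602957638223} is alternating-bilinear: e_{37}(P',Q') = e_{37}(P,Q)^det(M).
So e_{37}(P,Q) = e_{37}(P',Q')^{23}, since 29*23 = 1 mod 37.
Miller loop for e_{37} over F_{233602957638223^3}: bits of 37 = 100101; 5 double steps + 2 add steps, l/v at each.
The quotient is 197013361240315 + 231530261968996*t + 209701446414702*t^2.
(197013361240315 + 231530261968996*t + 209701446414702*t^2)^{23} mod (233602957638223,f) = 32886591759325 + 169999235332850*t + 45423058594860*t^2.

32886591759325 + 169999235332850*t + 45423058594860*t^2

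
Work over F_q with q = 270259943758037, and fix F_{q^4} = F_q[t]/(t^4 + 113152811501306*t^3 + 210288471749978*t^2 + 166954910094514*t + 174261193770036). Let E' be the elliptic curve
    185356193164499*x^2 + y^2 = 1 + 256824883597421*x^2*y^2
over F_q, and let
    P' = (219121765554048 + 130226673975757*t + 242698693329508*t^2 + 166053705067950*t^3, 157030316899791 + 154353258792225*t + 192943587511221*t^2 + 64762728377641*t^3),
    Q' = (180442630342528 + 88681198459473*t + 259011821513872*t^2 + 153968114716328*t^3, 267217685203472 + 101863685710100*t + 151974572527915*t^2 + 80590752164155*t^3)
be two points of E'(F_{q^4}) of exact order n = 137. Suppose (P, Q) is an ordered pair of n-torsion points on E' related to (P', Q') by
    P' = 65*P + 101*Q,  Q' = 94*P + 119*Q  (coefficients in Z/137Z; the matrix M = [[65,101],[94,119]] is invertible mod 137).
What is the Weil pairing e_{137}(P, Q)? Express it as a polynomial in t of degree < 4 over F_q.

148851560809199 + 72279689059047*t + 64298406708425*t^2 + 54208852824706*t^3

The 137-Weil pairing on E[137] over F_{270259943758037} is alternating-bilinear: e_{137}(P',Q') = e_{137}(P,Q)^det(M).
Hence e(P,Q) = e(P',Q')^{81} where 81 = 22^{-1} mod 137.
Edwards->Montgomery: u=(1+y)/(1-y), v=u/x -> 218691805678043v^2=u^3+142567824134583u^2+u; then x_W=117262799270788u+253870141965678: y^2=x^3+49573717589382*x+108734301577442.
Double-and-add over 10001001: 8-1 doublings, 3-1 additions; each step l_{T,T}/v_{2T} or l_{T,P'}/v at Q'+S for random S.
Result: e(P',Q') = 67870875884688 + 115711116714988*t + 68468028852215*t^2 + 29976380554490*t^3.
(67870875884688 + 115711116714988*t + 68468028852215*t^2 + 29976380554490*t^3)^{81} mod (270259943758037,f) = 148851560809199 + 72279689059047*t + 64298406708425*t^2 + 54208852824706*t^3.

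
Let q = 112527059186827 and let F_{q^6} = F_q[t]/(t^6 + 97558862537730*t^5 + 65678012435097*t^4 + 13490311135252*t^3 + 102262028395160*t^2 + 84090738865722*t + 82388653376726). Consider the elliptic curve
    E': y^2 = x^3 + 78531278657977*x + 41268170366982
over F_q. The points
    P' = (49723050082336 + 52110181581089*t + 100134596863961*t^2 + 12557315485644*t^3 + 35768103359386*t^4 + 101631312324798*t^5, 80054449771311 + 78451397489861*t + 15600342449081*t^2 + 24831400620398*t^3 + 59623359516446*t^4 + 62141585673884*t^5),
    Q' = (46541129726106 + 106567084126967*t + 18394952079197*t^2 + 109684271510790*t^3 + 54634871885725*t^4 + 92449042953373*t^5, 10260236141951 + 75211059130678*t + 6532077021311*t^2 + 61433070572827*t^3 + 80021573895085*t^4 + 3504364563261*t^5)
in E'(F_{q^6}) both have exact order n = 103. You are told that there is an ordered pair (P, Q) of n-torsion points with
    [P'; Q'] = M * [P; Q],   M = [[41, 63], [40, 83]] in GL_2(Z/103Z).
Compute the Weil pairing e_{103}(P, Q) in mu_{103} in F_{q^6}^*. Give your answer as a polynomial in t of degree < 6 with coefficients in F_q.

e_{103}(aP+bQ,cP+dQ) = e_{103}(P,Q)^(ad-bc); with (a,b,c,d)=(41,63,40,83) this gives the det-103 law.
So e_{103}(P,Q) = e_{103}(P',Q')^{7}, since 59*7 = 1 mod 103.
Run Miller on y^2=x^3+78531278657977*x+41268170366982 over F_{112527059186827}: ladder 1100111 (7 bits); e = f_P(D_Q)/f_Q(D_P).
The quotient is 73811375520012 + 66157486599853*t + 90869524085873*t^2 + 531153424846*t^3 + 35574825472332*t^4 + 56936685311454*t^5.
Raise to 7: e(P,Q) = 104773210658790 + 98485035466562*t + 99840431126185*t^2 + 81902138725842*t^3 + 81248639414331*t^4 + 105253713356906*t^5 in mu_{103}.

104773210658790 + 98485035466562*t + 99840431126185*t^2 + 81902138725842*t^3 + 81248639414331*t^4 + 105253713356906*t^5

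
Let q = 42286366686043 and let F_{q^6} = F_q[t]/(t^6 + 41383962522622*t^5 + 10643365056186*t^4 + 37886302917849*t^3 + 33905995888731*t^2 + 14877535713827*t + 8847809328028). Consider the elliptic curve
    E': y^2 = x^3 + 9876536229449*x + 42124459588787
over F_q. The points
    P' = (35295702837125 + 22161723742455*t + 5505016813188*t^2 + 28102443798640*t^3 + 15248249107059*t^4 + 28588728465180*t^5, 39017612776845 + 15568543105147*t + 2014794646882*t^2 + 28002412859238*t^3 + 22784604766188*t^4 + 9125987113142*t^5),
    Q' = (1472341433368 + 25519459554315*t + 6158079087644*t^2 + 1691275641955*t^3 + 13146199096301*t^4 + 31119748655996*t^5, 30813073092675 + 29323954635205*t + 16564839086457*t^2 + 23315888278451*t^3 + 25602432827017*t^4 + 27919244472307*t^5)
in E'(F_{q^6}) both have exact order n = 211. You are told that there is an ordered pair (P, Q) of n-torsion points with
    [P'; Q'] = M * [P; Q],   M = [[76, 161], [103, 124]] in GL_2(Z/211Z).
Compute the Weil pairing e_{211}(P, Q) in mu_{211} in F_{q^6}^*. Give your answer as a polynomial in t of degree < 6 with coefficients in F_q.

23937869095252 + 41220327882681*t + 19446676987331*t^2 + 1146465545884*t^3 + 35926180103546*t^4 + 29518372663454*t^5

Since e_{211}(P,P)=e_{211}(Q,Q)=1 and e_{211}(Q,P)=e_{211}(P,Q)^{-1}, expanding e_{211}(76*P + 161*Q,103*P + 124*Q) leaves e(P,Q)^det(M).
det M = 76*124 - 161*103 = -7159 = 15 (mod 211); 15^{-1} = 197 (mod 211).
Run Miller on y^2=x^3+9876536229449*x+42124459588787 over F_{42286366686043}: ladder 11010011 (8 bits); e = f_P(D_Q)/f_Q(D_P).
So e_{211}(P',Q') = 25922603946822 + 25050610896526*t + 14197929984985*t^2 + 37390521883184*t^3 + 29406217790372*t^4 + 13372151651493*t^5.
Raise to 197: e(P,Q) = 23937869095252 + 41220327882681*t + 19446676987331*t^2 + 1146465545884*t^3 + 35926180103546*t^4 + 29518372663454*t^5 in mu_{211}.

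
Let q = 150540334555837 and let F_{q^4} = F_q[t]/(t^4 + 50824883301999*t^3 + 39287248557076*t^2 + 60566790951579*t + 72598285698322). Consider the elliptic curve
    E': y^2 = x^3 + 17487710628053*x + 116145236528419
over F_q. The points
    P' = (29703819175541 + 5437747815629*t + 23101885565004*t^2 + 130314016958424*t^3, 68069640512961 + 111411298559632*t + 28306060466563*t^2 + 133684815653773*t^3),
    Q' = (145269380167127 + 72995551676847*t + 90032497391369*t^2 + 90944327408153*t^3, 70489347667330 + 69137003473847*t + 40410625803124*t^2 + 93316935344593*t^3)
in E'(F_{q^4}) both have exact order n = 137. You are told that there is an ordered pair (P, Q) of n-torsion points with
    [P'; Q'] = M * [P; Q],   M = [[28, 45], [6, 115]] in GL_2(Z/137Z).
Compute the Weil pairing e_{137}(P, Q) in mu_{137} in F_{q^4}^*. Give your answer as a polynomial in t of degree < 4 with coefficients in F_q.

61372938394354 + 133929503359249*t + 100898526250169*t^2 + 117073180776787*t^3

e_{137} is bilinear + alternating on E[137], so e_{137}(28*P + 45*Q, 6*P + 115*Q) = e_{137}(P,Q)^(28*115-45*6).
det M = 28*115 - 45*6 = 2950 = 73 (mod 137); 73^{-1} = 122 (mod 137).
Double-and-add over 10001001: 8-1 doublings, 3-1 additions; each step l_{T,T}/v_{2T} or l_{T,P'}/v at Q'+S for random S.
Result: e(P',Q') = 107326737152325 + 48707591829491*t + 20364249823695*t^2 + 99258208337971*t^3.
Raise to 122: e(P,Q) = 61372938394354 + 133929503359249*t + 100898526250169*t^2 + 117073180776787*t^3 in mu_{137}.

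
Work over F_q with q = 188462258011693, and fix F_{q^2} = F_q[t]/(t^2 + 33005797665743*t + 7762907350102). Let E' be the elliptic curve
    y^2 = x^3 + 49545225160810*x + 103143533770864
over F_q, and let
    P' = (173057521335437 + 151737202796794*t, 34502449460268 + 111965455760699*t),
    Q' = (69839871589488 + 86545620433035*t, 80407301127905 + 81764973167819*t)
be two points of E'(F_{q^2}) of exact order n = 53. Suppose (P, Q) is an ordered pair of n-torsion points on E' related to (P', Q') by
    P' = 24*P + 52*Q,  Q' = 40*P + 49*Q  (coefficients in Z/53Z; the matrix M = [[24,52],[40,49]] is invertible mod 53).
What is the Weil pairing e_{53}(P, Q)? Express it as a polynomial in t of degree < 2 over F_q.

e_{53} is bilinear + alternating on E[53], so e_{53}(24*P + 52*Q, 40*P + 49*Q) = e_{53}(P,Q)^(24*49-52*40).
Hence e(P,Q) = e(P',Q')^{35} where 35 = 50^{-1} mod 53.
Build f_{53,P'} and f_{53,Q'} via the 6-bit ladder of 53=110101_2; evaluate at shifted divisors; quotient in F_{188462258011693^2}.
Miller gives e_{53}(P',Q') = 46007891223080 + 44983710823252*t in F_{188462258011693^2}.
Hence e(P,Q) = 78368992486370 + 4359403735261*t in F_{188462258011693^2}^*.

78368992486370 + 4359403735261*t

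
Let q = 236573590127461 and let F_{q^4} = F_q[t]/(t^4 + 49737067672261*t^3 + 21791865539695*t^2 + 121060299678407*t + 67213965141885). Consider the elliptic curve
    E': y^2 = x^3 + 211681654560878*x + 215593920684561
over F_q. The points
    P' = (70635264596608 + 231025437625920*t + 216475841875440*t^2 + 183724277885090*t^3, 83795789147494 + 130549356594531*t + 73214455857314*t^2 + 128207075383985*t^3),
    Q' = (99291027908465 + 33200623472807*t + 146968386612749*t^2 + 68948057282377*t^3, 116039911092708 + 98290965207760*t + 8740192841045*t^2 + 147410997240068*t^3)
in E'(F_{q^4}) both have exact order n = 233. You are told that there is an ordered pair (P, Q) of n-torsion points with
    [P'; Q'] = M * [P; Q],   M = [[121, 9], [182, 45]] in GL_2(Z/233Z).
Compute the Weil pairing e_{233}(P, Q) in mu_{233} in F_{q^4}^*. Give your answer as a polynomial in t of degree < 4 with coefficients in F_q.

69096411284538 + 100691002182338*t + 86946879240235*t^2 + 10448109662470*t^3

The 233-Weil pairing on E[233] over F_{236573590127461} is alternating-bilinear: e_{233}(P',Q') = e_{233}(P,Q)^det(M).
det M = 121*45 - 9*182 = 3807 = 79 (mod 233); 79^{-1} = 59 (mod 233).
Double-and-add over 11101001: 8-1 doublings, 5-1 additions; each step l_{T,T}/v_{2T} or l_{T,P'}/v at Q'+S for random S.
Result: e(P',Q') = 57027793212899 + 149368439769022*t + 120914285015550*t^2 + 57783547699487*t^3.
Finally e_{233}(P,Q) = 69096411284538 + 100691002182338*t + 86946879240235*t^2 + 10448109662470*t^3.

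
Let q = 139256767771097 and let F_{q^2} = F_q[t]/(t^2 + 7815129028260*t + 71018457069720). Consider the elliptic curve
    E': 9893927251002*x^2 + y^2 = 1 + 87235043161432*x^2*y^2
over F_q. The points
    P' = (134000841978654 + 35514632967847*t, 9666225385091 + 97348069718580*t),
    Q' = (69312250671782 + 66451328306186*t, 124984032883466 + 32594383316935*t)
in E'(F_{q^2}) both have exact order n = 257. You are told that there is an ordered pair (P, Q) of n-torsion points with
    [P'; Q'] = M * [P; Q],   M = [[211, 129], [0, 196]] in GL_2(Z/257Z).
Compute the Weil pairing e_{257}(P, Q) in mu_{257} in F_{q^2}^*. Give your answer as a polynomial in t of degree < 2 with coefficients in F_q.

e_{257}(aP+bQ,cP+dQ) = e_{257}(P,Q)^(ad-bc); with (a,b,c,d)=(211,129,0,196) this gives the det-257 law.
det M = 211*196 - 129*0 = 41356 = 236 (mod 257); 236^{-1} = 208 (mod 257).
Edwards a_E,d_E -> Montgomery A=48453849274323,B=70196143698097 -> Weierstrass 121973039123010,128734368136067 via alpha=109026006916137,beta=50293104907941.
Run Miller on y^2=x^3+121973039123010*x+128734368136067 over F_{139256767771097}: ladder 100000001 (9 bits); e = f_P(D_Q)/f_Q(D_P).
The quotient is 100976175456763 + 105200197383776*t.
Raise to 208: e(P,Q) = 16307133358445 + 33328423269521*t in mu_{257}.

16307133358445 + 33328423269521*t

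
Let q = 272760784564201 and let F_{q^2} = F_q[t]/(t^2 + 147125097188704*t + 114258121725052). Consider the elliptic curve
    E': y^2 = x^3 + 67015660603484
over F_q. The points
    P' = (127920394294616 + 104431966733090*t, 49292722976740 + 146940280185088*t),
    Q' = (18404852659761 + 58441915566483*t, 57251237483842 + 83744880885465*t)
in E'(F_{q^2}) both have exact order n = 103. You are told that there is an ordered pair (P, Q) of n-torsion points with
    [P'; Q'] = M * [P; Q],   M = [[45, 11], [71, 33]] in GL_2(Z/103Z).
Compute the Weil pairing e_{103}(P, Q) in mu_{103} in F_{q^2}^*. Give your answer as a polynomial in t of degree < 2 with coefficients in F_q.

e_{103}(aP+bQ,cP+dQ) = e_{103}(P,Q)^(ad-bc); with (a,b,c,d)=(45,11,71,33) this gives the det-103 law.
Inverting 86 mod 103: 6. Thus e_{103}(P,Q) = e(P',Q')^{6}.
Double-and-add over 1100111: 7-1 doublings, 5-1 additions; each step l_{T,T}/v_{2T} or l_{T,P'}/v at Q'+S for random S.
So e_{103}(P',Q') = 227962932256931 + 248550217232766*t.
e_{103}(P,Q) = (227962932256931 + 248550217232766*t)^{6} = 169359291486847 + 215768904739095*t.

169359291486847 + 215768904739095*t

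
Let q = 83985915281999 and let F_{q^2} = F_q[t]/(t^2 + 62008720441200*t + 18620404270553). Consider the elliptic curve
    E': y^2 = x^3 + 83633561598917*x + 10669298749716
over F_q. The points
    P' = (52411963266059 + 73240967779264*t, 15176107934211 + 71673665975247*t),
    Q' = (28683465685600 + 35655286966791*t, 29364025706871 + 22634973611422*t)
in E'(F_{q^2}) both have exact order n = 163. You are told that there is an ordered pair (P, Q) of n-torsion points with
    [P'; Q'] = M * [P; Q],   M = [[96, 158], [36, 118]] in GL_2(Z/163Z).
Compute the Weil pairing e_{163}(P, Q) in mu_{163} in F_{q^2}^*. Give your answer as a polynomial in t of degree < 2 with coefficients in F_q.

Since e_{163}(P,P)=e_{163}(Q,Q)=1 and e_{163}(Q,P)=e_{163}(P,Q)^{-1}, expanding e_{163}(96*P + 158*Q,36*P + 118*Q) leaves e(P,Q)^det(M).
det(M) mod 163 = 98; its inverse in (Z/163)^* is 5 (check: 98*5 mod 163 = 1).
Miller loop for e_{163} over F_{83985915281999^2}: bits of 163 = 10100011; 7 double steps + 3 add steps, l/v at each.
So e_{163}(P',Q') = 38579480592334 + 78788261124983*t.
Hence e(P,Q) = 13376569813940 + 35710763584575*t in F_{83985915281999^2}^*.

13376569813940 + 35710763584575*t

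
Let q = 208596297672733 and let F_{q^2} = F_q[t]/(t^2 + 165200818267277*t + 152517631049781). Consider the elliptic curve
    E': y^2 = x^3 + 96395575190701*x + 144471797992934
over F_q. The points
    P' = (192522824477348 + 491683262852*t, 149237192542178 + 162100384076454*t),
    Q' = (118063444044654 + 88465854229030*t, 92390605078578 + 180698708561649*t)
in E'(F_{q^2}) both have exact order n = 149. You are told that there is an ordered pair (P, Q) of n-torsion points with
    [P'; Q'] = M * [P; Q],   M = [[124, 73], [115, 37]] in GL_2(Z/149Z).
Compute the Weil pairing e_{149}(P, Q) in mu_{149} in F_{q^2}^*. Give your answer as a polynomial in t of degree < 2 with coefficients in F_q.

Under M = [[124,73],[115,37]] in GL_2(Z/149), e_{149}(P',Q') = e_{149}(P,Q)^(124*37-73*115 mod 149).
Hence e(P,Q) = e(P',Q')^{129} where 129 = 67^{-1} mod 149.
Run Miller on y^2=x^3+96395575190701*x+144471797992934 over F_{208596297672733}: ladder 10010101 (8 bits); e = f_P(D_Q)/f_Q(D_P).
So e_{149}(P',Q') = 135034863175336 + 146830309329385*t.
e_{149}(P,Q) = (135034863175336 + 146830309329385*t)^{129} = 81081630203848 + 109982821992312*t.

81081630203848 + 109982821992312*t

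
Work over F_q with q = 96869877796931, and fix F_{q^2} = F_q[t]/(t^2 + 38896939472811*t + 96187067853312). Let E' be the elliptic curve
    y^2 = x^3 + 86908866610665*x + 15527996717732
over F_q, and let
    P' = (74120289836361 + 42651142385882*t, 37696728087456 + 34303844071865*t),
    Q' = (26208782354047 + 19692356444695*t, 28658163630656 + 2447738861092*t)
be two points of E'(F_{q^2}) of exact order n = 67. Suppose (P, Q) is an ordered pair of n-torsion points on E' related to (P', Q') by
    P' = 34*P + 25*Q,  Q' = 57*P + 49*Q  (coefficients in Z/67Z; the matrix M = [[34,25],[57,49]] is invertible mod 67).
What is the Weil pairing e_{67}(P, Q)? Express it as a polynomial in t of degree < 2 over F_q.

19042758523374 + 68720531954952*t

The 67-Weil pairing on E[67] over F_{96869877796931} is alternating-bilinear: e_{67}(P',Q') = e_{67}(P,Q)^det(M).
So e_{67}(P,Q) = e_{67}(P',Q')^{62}, since 40*62 = 1 mod 67.
7-bit Miller (1000011) on E'/F_{96869877796931} with a'=86908866610665, b'=15527996717732: accumulate tangent/chord ratios at Q'+S and P'+S'.
e_{67}(P',Q') = 30456836096115 + 59280614893945*t.
(30456836096115 + 59280614893945*t)^{62} mod (96869877796931,f) = 19042758523374 + 68720531954952*t.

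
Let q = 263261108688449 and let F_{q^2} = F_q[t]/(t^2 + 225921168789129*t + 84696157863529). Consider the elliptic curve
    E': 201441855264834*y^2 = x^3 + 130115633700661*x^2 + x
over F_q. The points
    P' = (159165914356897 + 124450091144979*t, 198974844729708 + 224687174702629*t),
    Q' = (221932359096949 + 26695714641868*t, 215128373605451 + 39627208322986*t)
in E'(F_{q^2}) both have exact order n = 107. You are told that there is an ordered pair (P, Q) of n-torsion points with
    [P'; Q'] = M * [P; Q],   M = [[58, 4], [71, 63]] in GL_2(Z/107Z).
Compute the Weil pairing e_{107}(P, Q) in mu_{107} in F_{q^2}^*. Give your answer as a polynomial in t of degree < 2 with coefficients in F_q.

26825006000288 + 42248882016787*t

The 107-Weil pairing on E[107] over F_{263261108688449} is alternating-bilinear: e_{107}(P',Q') = e_{107}(P,Q)^det(M).
det M = 58*63 - 4*71 = 3370 = 53 (mod 107); 53^{-1} = 105 (mod 107).
(x,y)|->(112579250318603x+261159751638986,112579250318603y) sends E' to y^2=x^3+140129028723893*x+38630676557022.
Miller loop for e_{107} over F_{263261108688449^2}: bits of 107 = 1101011; 6 double steps + 4 add steps, l/v at each.
Miller gives e_{107}(P',Q') = 246535665312918 + 196178142711694*t in F_{263261108688449^2}.
(246535665312918 + 196178142711694*t)^{105} mod (263261108688449,f) = 26825006000288 + 42248882016787*t.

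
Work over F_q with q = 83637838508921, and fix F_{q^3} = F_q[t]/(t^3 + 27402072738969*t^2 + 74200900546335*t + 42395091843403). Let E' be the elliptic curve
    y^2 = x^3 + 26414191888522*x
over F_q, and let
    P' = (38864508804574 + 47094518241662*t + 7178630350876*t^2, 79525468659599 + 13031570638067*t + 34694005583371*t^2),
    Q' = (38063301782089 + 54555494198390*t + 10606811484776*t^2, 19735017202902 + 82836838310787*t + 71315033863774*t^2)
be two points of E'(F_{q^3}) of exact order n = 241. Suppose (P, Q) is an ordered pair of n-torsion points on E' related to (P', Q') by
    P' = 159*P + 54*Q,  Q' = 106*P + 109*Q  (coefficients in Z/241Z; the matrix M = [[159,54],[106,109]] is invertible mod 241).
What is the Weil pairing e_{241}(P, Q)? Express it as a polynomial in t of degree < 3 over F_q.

The 241-Weil pairing on E[241] over F_{83637838508921} is alternating-bilinear: e_{241}(P',Q') = e_{241}(P,Q)^det(M).
So e_{241}(P,Q) = e_{241}(P',Q')^{68}, since 39*68 = 1 mod 241.
Run Miller on y^2=x^3+26414191888522*x over F_{83637838508921}: ladder 11110001 (8 bits); e = f_P(D_Q)/f_Q(D_P).
Result: e(P',Q') = 71386282601765 + 62305019369171*t + 40221553843470*t^2.
Finally e_{241}(P,Q) = 50883644391543 + 78002963279872*t + 51108072825222*t^2.

50883644391543 + 78002963279872*t + 51108072825222*t^2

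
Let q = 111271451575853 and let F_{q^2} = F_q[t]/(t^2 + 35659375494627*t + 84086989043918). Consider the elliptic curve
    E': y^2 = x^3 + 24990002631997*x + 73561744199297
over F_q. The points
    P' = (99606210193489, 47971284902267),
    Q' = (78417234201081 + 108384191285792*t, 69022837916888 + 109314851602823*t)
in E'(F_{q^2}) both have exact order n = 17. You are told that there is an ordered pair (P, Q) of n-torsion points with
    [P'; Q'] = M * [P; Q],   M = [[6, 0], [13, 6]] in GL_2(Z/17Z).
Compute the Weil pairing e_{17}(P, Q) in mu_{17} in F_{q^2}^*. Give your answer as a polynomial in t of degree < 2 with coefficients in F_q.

e_{17} is bilinear + alternating on E[17], so e_{17}(6*P, 13*P + 6*Q) = e_{17}(P,Q)^(6*6-0*13).
Inverting 2 mod 17: 9. Thus e_{17}(P,Q) = e(P',Q')^{9}.
Run Miller on y^2=x^3+24990002631997*x+73561744199297 over F_{111271451575853}: ladder 10001 (5 bits); e = f_P(D_Q)/f_Q(D_P).
f_P(D_Q)/f_Q(D_P) = 61042914138622 + 34624293240174*t.
Thus e_{17}(P,Q) = 88548806983605 + 108949418523326*t.

88548806983605 + 108949418523326*t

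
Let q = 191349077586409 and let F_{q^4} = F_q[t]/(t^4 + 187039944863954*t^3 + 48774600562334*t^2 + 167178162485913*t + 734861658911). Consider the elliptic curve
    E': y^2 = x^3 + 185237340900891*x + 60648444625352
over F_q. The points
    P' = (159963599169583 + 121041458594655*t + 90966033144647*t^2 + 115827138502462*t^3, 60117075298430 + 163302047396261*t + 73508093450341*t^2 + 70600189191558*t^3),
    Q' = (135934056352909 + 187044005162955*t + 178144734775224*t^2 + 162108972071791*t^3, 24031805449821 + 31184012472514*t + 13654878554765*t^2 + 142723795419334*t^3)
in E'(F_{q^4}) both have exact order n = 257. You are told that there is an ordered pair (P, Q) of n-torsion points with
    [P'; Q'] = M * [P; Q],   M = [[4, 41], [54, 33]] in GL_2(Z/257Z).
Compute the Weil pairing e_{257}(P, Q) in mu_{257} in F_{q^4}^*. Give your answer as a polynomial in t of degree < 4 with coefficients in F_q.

137237295177446 + 38796275369654*t + 134681993252880*t^2 + 184574074962230*t^3

Since e_{257}(P,P)=e_{257}(Q,Q)=1 and e_{257}(Q,P)=e_{257}(P,Q)^{-1}, expanding e_{257}(4*P + 41*Q,54*P + 33*Q) leaves e(P,Q)^det(M).
Inverting 231 mod 257: 168. Thus e_{257}(P,Q) = e(P',Q')^{168}.
n = 257 = (100000001)_2 (9 bits, wt 2); accumulate f_{257,P'}(Q'+S)/f_{257,P'}(S) along the 8-step ladder.
Miller gives e_{257}(P',Q') = 94434807016293 + 95850619115103*t + 85697305088585*t^2 + 81354821431974*t^3 in F_{191349077586409^4}.
Thus e_{257}(P,Q) = 137237295177446 + 38796275369654*t + 134681993252880*t^2 + 184574074962230*t^3.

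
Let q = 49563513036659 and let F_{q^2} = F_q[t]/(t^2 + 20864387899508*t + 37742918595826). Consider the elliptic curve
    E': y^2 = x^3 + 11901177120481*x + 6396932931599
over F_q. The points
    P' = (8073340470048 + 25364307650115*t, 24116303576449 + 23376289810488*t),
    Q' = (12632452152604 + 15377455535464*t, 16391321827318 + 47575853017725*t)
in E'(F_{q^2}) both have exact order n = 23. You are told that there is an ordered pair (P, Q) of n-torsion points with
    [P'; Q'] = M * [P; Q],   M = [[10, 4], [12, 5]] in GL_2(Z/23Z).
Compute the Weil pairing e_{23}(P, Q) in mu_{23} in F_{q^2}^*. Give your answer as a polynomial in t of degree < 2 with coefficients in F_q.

e_{23} is bilinear + alternating on E[23], so e_{23}(10*P + 4*Q, 12*P + 5*Q) = e_{23}(P,Q)^(10*5-4*12).
10*5 - 4*12 = 2; reduced mod 23: det = 2, inverse 12.
Miller loop for e_{23} over F_{49563513036659^2}: bits of 23 = 10111; 4 double steps + 3 add steps, l/v at each.
e_{23}(P',Q') = 10576376679210 + 8821198955154*t.
Raise to 12: e(P,Q) = 11082615246427 + 44088834596182*t in mu_{23}.

11082615246427 + 44088834596182*t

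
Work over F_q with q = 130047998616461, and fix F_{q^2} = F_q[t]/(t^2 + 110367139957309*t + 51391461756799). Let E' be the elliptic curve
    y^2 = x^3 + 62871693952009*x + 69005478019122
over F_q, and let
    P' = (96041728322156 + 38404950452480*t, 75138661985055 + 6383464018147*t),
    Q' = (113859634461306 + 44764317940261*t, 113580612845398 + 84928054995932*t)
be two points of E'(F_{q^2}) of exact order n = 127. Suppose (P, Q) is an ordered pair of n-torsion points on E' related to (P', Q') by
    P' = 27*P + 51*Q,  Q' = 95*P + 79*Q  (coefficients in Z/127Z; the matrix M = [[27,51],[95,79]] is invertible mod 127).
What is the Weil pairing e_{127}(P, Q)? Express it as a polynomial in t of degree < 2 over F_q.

e_{127}(aP+bQ,cP+dQ) = e_{127}(P,Q)^(ad-bc); with (a,b,c,d)=(27,51,95,79) this gives the det-127 law.
Inverting 82 mod 127: 79. Thus e_{127}(P,Q) = e(P',Q')^{79}.
Double-and-add over 1111111: 7-1 doublings, 7-1 additions; each step l_{T,T}/v_{2T} or l_{T,P'}/v at Q'+S for random S.
The quotient is 473855613152 + 30507315257054*t.
(473855613152 + 30507315257054*t)^{79} mod (130047998616461,f) = 110513351575756 + 110913916333069*t.

110513351575756 + 110913916333069*t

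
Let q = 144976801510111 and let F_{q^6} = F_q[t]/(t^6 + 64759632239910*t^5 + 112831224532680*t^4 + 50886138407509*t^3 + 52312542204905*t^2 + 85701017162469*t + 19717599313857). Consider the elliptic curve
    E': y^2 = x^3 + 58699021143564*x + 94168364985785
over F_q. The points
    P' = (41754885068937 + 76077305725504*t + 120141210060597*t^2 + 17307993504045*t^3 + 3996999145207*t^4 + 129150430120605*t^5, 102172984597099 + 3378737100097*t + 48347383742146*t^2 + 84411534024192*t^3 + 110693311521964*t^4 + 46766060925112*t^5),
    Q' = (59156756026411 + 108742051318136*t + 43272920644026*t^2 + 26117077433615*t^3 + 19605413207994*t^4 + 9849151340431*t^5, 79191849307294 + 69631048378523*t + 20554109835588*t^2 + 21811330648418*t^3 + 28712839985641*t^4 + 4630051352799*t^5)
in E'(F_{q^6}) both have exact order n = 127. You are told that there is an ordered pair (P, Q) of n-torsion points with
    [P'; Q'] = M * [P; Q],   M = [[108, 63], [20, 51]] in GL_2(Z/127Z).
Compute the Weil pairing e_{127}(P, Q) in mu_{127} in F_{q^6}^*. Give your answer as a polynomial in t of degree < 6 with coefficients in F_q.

Since e_{127}(P,P)=e_{127}(Q,Q)=1 and e_{127}(Q,P)=e_{127}(P,Q)^{-1}, expanding e_{127}(108*P + 63*Q,20*P + 51*Q) leaves e(P,Q)^det(M).
Hence e(P,Q) = e(P',Q')^{78} where 78 = 57^{-1} mod 127.
Double-and-add over 1111111: 7-1 doublings, 7-1 additions; each step l_{T,T}/v_{2T} or l_{T,P'}/v at Q'+S for random S.
f_P(D_Q)/f_Q(D_P) = 72065533192569 + 47637956991936*t + 115945698272772*t^2 + 128438791745809*t^3 + 134642182790991*t^4 + 27110706682657*t^5.
Hence e(P,Q) = 88035228884828 + 116720333061602*t + 1578328313722*t^2 + 134651581085072*t^3 + 110370851548786*t^4 + 4532235704283*t^5 in F_{144976801510111^6}^*.

88035228884828 + 116720333061602*t + 1578328313722*t^2 + 134651581085072*t^3 + 110370851548786*t^4 + 4532235704283*t^5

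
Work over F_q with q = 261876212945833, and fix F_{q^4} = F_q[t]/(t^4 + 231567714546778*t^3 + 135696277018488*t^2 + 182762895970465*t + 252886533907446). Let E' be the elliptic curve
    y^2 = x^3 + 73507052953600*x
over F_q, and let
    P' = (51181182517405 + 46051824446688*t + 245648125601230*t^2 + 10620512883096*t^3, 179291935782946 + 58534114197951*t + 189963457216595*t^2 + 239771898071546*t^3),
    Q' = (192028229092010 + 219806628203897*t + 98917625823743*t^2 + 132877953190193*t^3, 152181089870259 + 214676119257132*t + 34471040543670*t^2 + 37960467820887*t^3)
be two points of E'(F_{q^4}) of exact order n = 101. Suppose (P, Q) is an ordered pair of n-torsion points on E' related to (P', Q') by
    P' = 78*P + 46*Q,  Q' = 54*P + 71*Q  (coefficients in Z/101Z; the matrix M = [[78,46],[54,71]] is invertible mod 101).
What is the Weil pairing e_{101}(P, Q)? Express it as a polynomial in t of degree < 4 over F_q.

Since e_{101}(P,P)=e_{101}(Q,Q)=1 and e_{101}(Q,P)=e_{101}(P,Q)^{-1}, expanding e_{101}(78*P + 46*Q,54*P + 71*Q) leaves e(P,Q)^det(M).
det(M) mod 101 = 24; its inverse in (Z/101)^* is 80 (check: 24*80 mod 101 = 1).
Build f_{101,P'} and f_{101,Q'} via the 7-bit ladder of 101=1100101_2; evaluate at shifted divisors; quotient in F_{261876212945833^4}.
The quotient is 69535763024060 + 33985815537587*t + 139466450313525*t^2 + 110279213650419*t^3.
Hence e(P,Q) = 251936370440176 + 195143037802585*t + 121748038198527*t^2 + 178417237554135*t^3 in F_{261876212945833^4}^*.

251936370440176 + 195143037802585*t + 121748038198527*t^2 + 178417237554135*t^3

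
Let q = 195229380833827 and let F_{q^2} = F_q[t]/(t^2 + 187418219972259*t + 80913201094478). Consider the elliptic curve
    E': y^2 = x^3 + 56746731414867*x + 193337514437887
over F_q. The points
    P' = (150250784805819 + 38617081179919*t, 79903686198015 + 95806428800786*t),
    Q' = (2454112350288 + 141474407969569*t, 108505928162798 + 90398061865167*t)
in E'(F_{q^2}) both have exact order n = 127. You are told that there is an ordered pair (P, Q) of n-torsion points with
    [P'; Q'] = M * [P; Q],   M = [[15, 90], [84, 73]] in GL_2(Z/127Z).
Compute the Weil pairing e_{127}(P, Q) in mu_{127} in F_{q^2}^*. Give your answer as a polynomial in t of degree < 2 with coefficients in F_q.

Alternating bilinearity on E[127] (values in mu_{127} in F_{195229380833827^2}) gives e(P',Q') = e(P,Q)^det(M).
det(M) mod 127 = 12; its inverse in (Z/127)^* is 53 (check: 12*53 mod 127 = 1).
Double-and-add over 1111111: 7-1 doublings, 7-1 additions; each step l_{T,T}/v_{2T} or l_{T,P'}/v at Q'+S for random S.
Result: e(P',Q') = 134616270494878 + 107881489345736*t.
(134616270494878 + 107881489345736*t)^{53} mod (195229380833827,f) = 162910789376502 + 71248476598868*t.

162910789376502 + 71248476598868*t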